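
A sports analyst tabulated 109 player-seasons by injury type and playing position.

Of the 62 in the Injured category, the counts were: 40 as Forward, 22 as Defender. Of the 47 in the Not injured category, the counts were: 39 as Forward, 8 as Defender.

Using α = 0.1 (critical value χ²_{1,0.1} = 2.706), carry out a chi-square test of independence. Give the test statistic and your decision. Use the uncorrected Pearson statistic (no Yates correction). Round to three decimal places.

Row totals: 62, 47. Column totals: 79, 30. Grand total N = 109.
Expected counts (row total × column total / N):
  Injured, Forward: 62×79/109 = 44.9358
  Injured, Defender: 62×30/109 = 17.0642
  Not injured, Forward: 47×79/109 = 34.0642
  Not injured, Defender: 47×30/109 = 12.9358
Contributions (O − E)²/E:
  (40 − 44.9358)²/44.9358 = 0.5422
  (22 − 17.0642)²/17.0642 = 1.4277
  (39 − 34.0642)²/34.0642 = 0.7152
  (8 − 12.9358)²/12.9358 = 1.8833
χ² = 0.5422 + 1.4277 + 0.7152 + 1.8833 = 4.568
df = (2−1)(2−1) = 1. Since 4.568 > 2.706, reject the null hypothesis of independence at α = 0.1.

4.568; reject H₀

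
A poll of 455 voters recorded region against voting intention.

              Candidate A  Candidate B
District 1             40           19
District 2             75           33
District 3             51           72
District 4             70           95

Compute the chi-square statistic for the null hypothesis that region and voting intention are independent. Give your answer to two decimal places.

Row totals: 59, 108, 123, 165. Column totals: 236, 219. Grand total N = 455.
Expected counts (row total × column total / N):
  District 1, Candidate A: 59×236/455 = 30.602
  District 1, Candidate B: 59×219/455 = 28.398
  District 2, Candidate A: 108×236/455 = 56.018
  District 2, Candidate B: 108×219/455 = 51.982
  District 3, Candidate A: 123×236/455 = 63.798
  District 3, Candidate B: 123×219/455 = 59.202
  District 4, Candidate A: 165×236/455 = 85.582
  District 4, Candidate B: 165×219/455 = 79.418
Contributions (O − E)²/E:
  (40 − 30.602)²/30.602 = 2.8862
  (19 − 28.398)²/28.398 = 3.1102
  (75 − 56.018)²/56.018 = 6.4322
  (33 − 51.982)²/51.982 = 6.9316
  (51 − 63.798)²/63.798 = 2.5673
  (72 − 59.202)²/59.202 = 2.7666
  (70 − 85.582)²/85.582 = 2.8370
  (95 − 79.418)²/79.418 = 3.0572
χ² = 2.8862 + 3.1102 + 6.4322 + 6.9316 + 2.5673 + 2.7666 + 2.8370 + 3.0572 = 30.59

30.59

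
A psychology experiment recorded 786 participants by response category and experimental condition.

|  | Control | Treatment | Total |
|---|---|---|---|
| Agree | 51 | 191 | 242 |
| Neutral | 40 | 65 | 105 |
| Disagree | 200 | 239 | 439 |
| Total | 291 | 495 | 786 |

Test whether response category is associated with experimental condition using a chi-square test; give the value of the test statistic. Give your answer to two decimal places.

Grand total N = 786.
Expected counts (row total × column total / N):
  Agree, Control: 242×291/786 = 89.595
  Agree, Treatment: 242×495/786 = 152.405
  Neutral, Control: 105×291/786 = 38.874
  Neutral, Treatment: 105×495/786 = 66.126
  Disagree, Control: 439×291/786 = 162.531
  Disagree, Treatment: 439×495/786 = 276.469
Contributions (O − E)²/E:
  (51 − 89.595)²/89.595 = 16.6256
  (191 − 152.405)²/152.405 = 9.7738
  (40 − 38.874)²/38.874 = 0.0326
  (65 − 66.126)²/66.126 = 0.0192
  (200 − 162.531)²/162.531 = 8.6379
  (239 − 276.469)²/276.469 = 5.0781
χ² = 16.6256 + 9.7738 + 0.0326 + 0.0192 + 8.6379 + 5.0781 = 40.17

40.17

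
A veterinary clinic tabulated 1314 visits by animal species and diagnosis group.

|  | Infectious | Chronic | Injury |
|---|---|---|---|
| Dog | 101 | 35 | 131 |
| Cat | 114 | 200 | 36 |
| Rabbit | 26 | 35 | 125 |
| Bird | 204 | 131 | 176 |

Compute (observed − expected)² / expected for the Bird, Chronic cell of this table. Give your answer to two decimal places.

3.99

Row total (Bird) = 511; column total (Chronic) = 401; N = 1314.
Expected count E = 511 × 401 / 1314 = 155.944.
Contribution = (O − E)²/E = (131 − 155.944)² / 155.944 = 3.99.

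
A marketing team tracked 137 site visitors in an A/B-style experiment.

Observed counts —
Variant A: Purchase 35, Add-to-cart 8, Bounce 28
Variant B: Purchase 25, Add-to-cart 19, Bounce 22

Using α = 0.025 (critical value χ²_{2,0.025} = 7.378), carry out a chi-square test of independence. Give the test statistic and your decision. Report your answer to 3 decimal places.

6.695; fail to reject H₀

Row totals: 71, 66. Column totals: 60, 27, 50. Grand total N = 137.
Expected counts (row total × column total / N):
  Variant A, Purchase: 71×60/137 = 31.0949
  Variant A, Add-to-cart: 71×27/137 = 13.9927
  Variant A, Bounce: 71×50/137 = 25.9124
  Variant B, Purchase: 66×60/137 = 28.9051
  Variant B, Add-to-cart: 66×27/137 = 13.0073
  Variant B, Bounce: 66×50/137 = 24.0876
Contributions (O − E)²/E:
  (35 − 31.0949)²/31.0949 = 0.4904
  (8 − 13.9927)²/13.9927 = 2.5665
  (28 − 25.9124)²/25.9124 = 0.1682
  (25 − 28.9051)²/28.9051 = 0.5276
  (19 − 13.0073)²/13.0073 = 2.7609
  (22 − 24.0876)²/24.0876 = 0.1809
χ² = 0.4904 + 2.5665 + 0.1682 + 0.5276 + 2.7609 + 0.1809 = 6.695
df = (2−1)(3−1) = 2. Since 6.695 < 7.378, fail to reject the null hypothesis of independence at α = 0.025.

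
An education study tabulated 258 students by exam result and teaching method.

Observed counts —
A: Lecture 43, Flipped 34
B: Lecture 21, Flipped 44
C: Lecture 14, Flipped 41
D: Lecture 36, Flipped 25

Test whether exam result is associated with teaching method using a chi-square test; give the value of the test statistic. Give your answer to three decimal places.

21.227

Row totals: 77, 65, 55, 61. Column totals: 114, 144. Grand total N = 258.
Expected counts (row total × column total / N):
  A, Lecture: 77×114/258 = 34.0233
  A, Flipped: 77×144/258 = 42.9767
  B, Lecture: 65×114/258 = 28.7209
  B, Flipped: 65×144/258 = 36.2791
  C, Lecture: 55×114/258 = 24.3023
  C, Flipped: 55×144/258 = 30.6977
  D, Lecture: 61×114/258 = 26.9535
  D, Flipped: 61×144/258 = 34.0465
Contributions (O − E)²/E:
  (43 − 34.0233)²/34.0233 = 2.3684
  (34 − 42.9767)²/42.9767 = 1.8750
  (21 − 28.7209)²/28.7209 = 2.0756
  (44 − 36.2791)²/36.2791 = 1.6432
  (14 − 24.3023)²/24.3023 = 4.3674
  (41 − 30.6977)²/30.6977 = 3.4575
  (36 − 26.9535)²/26.9535 = 3.0363
  (25 − 34.0465)²/34.0465 = 2.4037
χ² = 2.3684 + 1.8750 + 2.0756 + 1.6432 + 4.3674 + 3.4575 + 3.0363 + 2.4037 = 21.227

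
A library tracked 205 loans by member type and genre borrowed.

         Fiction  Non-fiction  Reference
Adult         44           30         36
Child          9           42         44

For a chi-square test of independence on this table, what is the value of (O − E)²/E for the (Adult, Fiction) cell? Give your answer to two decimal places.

Row total (Adult) = 110; column total (Fiction) = 53; N = 205.
Expected count E = 110 × 53 / 205 = 28.439.
Contribution = (O − E)²/E = (44 − 28.439)² / 28.439 = 8.51.

8.51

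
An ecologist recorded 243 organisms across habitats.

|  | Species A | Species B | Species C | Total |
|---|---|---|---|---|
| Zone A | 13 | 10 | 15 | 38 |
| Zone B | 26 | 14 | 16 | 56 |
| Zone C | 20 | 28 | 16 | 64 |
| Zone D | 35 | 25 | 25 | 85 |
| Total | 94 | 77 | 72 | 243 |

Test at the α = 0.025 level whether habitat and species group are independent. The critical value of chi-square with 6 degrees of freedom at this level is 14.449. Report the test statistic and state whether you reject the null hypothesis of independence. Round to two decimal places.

Grand total N = 243.
Expected counts (row total × column total / N):
  Zone A, Species A: 38×94/243 = 14.700
  Zone A, Species B: 38×77/243 = 12.041
  Zone A, Species C: 38×72/243 = 11.259
  Zone B, Species A: 56×94/243 = 21.663
  Zone B, Species B: 56×77/243 = 17.745
  Zone B, Species C: 56×72/243 = 16.593
  Zone C, Species A: 64×94/243 = 24.757
  Zone C, Species B: 64×77/243 = 20.280
  Zone C, Species C: 64×72/243 = 18.963
  Zone D, Species A: 85×94/243 = 32.881
  Zone D, Species B: 85×77/243 = 26.934
  Zone D, Species C: 85×72/243 = 25.185
Contributions (O − E)²/E:
  (13 − 14.700)²/14.700 = 0.1966
  (10 − 12.041)²/12.041 = 0.3460
  (15 − 11.259)²/11.259 = 1.2430
  (26 − 21.663)²/21.663 = 0.8683
  (14 − 17.745)²/17.745 = 0.7904
  (16 − 16.593)²/16.593 = 0.0212
  (20 − 24.757)²/24.757 = 0.9140
  (28 − 20.280)²/20.280 = 2.9388
  (16 − 18.963)²/18.963 = 0.4630
  (35 − 32.881)²/32.881 = 0.1366
  (25 − 26.934)²/26.934 = 0.1389
  (25 − 25.185)²/25.185 = 0.0014
χ² = 0.1966 + 0.3460 + 1.2430 + 0.8683 + 0.7904 + 0.0212 + 0.9140 + 2.9388 + 0.4630 + 0.1366 + 0.1389 + 0.0014 = 8.06
df = (4−1)(3−1) = 6. Since 8.06 < 14.449, fail to reject the null hypothesis of independence at α = 0.025.

8.06; fail to reject H₀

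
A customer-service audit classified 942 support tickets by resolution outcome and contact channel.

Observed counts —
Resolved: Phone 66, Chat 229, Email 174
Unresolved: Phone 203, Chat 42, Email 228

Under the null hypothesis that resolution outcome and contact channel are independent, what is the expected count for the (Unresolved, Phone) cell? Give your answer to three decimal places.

135.071

Row total (Unresolved) = 473; column total (Phone) = 269; grand total N = 942.
Expected count = (row total × column total) / N = 473 × 269 / 942 = 135.071.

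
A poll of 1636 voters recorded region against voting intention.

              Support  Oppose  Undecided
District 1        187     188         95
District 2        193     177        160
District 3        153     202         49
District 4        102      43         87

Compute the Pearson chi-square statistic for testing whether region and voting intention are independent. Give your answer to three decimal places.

97.872

Row totals: 470, 530, 404, 232. Column totals: 635, 610, 391. Grand total N = 1636.
Expected counts (row total × column total / N):
  District 1, Support: 470×635/1636 = 182.42665
  District 1, Oppose: 470×610/1636 = 175.24450
  District 1, Undecided: 470×391/1636 = 112.32885
  District 2, Support: 530×635/1636 = 205.71516
  District 2, Oppose: 530×610/1636 = 197.61614
  District 2, Undecided: 530×391/1636 = 126.66870
  District 3, Support: 404×635/1636 = 156.80929
  District 3, Oppose: 404×610/1636 = 150.63570
  District 3, Undecided: 404×391/1636 = 96.55501
  District 4, Support: 232×635/1636 = 90.04890
  District 4, Oppose: 232×610/1636 = 86.50367
  District 4, Undecided: 232×391/1636 = 55.44743
Contributions (O − E)²/E:
  (187 − 182.42665)²/182.42665 = 0.1147
  (188 − 175.24450)²/175.24450 = 0.9284
  (95 − 112.32885)²/112.32885 = 2.6733
  (193 − 205.71516)²/205.71516 = 0.7859
  (177 − 197.61614)²/197.61614 = 2.1508
  (160 − 126.66870)²/126.66870 = 8.7707
  (153 − 156.80929)²/156.80929 = 0.0925
  (202 − 150.63570)²/150.63570 = 17.5144
  (49 − 96.55501)²/96.55501 = 23.4217
  (102 − 90.04890)²/90.04890 = 1.5861
  (43 − 86.50367)²/86.50367 = 21.8785
  (87 − 55.44743)²/55.44743 = 17.9551
χ² = 0.1147 + 0.9284 + 2.6733 + 0.7859 + 2.1508 + 8.7707 + 0.0925 + 17.5144 + 23.4217 + 1.5861 + 21.8785 + 17.9551 = 97.872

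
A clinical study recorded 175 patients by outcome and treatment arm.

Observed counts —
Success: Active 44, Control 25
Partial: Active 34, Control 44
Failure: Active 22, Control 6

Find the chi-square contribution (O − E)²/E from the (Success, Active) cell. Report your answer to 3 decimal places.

Row total (Success) = 69; column total (Active) = 100; N = 175.
Expected count E = 69 × 100 / 175 = 39.4286.
Contribution = (O − E)²/E = (44 − 39.4286)² / 39.4286 = 0.530.

0.530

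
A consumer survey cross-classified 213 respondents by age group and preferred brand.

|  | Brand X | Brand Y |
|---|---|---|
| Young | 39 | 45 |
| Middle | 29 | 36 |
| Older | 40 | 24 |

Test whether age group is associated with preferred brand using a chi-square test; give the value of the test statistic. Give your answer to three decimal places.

Row totals: 84, 65, 64. Column totals: 108, 105. Grand total N = 213.
Expected counts (row total × column total / N):
  Young, Brand X: 84×108/213 = 42.5915
  Young, Brand Y: 84×105/213 = 41.4085
  Middle, Brand X: 65×108/213 = 32.9577
  Middle, Brand Y: 65×105/213 = 32.0423
  Older, Brand X: 64×108/213 = 32.4507
  Older, Brand Y: 64×105/213 = 31.5493
Contributions (O − E)²/E:
  (39 − 42.5915)²/42.5915 = 0.3029
  (45 − 41.4085)²/41.4085 = 0.3115
  (29 − 32.9577)²/32.9577 = 0.4753
  (36 − 32.0423)²/32.0423 = 0.4888
  (40 − 32.4507)²/32.4507 = 1.7563
  (24 − 31.5493)²/31.5493 = 1.8064
χ² = 0.3029 + 0.3115 + 0.4753 + 0.4888 + 1.7563 + 1.8064 = 5.141

5.141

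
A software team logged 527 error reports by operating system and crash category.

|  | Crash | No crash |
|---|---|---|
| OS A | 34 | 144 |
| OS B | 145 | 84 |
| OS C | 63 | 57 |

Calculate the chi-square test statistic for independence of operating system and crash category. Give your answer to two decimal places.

81.56

Row totals: 178, 229, 120. Column totals: 242, 285. Grand total N = 527.
Expected counts (row total × column total / N):
  OS A, Crash: 178×242/527 = 81.738
  OS A, No crash: 178×285/527 = 96.262
  OS B, Crash: 229×242/527 = 105.157
  OS B, No crash: 229×285/527 = 123.843
  OS C, Crash: 120×242/527 = 55.104
  OS C, No crash: 120×285/527 = 64.896
Contributions (O − E)²/E:
  (34 − 81.738)²/81.738 = 27.8807
  (144 − 96.262)²/96.262 = 23.6741
  (145 − 105.157)²/105.157 = 15.0961
  (84 − 123.843)²/123.843 = 12.8184
  (63 − 55.104)²/55.104 = 1.1314
  (57 − 64.896)²/64.896 = 0.9607
χ² = 27.8807 + 23.6741 + 15.0961 + 12.8184 + 1.1314 + 0.9607 = 81.56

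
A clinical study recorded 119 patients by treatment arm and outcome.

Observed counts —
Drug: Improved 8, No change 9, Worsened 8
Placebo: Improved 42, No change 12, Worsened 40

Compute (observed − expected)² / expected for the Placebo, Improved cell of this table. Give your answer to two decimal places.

Row total (Placebo) = 94; column total (Improved) = 50; N = 119.
Expected count E = 94 × 50 / 119 = 39.496.
Contribution = (O − E)²/E = (42 − 39.496)² / 39.496 = 0.16.

0.16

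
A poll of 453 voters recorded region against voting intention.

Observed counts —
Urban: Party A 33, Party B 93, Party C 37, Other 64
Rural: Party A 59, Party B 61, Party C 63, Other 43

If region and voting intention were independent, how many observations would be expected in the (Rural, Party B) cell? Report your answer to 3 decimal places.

Row total (Rural) = 226; column total (Party B) = 154; grand total N = 453.
Expected count = (row total × column total) / N = 226 × 154 / 453 = 76.830.

76.830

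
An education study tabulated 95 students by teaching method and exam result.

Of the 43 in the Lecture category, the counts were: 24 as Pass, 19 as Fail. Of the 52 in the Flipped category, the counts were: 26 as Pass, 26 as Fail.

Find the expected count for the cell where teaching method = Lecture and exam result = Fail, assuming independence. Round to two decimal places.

20.37

Row total (Lecture) = 43; column total (Fail) = 45; grand total N = 95.
Expected count = (row total × column total) / N = 43 × 45 / 95 = 20.37.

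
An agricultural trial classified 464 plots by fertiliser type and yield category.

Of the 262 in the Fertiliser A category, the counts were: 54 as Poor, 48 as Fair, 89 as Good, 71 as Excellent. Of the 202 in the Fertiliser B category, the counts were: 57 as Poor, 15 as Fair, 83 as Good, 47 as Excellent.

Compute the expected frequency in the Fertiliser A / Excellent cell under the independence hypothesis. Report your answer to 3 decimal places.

66.629

Row total (Fertiliser A) = 262; column total (Excellent) = 118; grand total N = 464.
Expected count = (row total × column total) / N = 262 × 118 / 464 = 66.629.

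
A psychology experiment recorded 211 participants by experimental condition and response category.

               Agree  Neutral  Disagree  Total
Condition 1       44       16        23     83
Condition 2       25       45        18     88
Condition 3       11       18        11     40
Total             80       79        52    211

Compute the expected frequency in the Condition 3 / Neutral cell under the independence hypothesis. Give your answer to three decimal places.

14.976

Row total (Condition 3) = 40; column total (Neutral) = 79; grand total N = 211.
Expected count = (row total × column total) / N = 40 × 79 / 211 = 14.976.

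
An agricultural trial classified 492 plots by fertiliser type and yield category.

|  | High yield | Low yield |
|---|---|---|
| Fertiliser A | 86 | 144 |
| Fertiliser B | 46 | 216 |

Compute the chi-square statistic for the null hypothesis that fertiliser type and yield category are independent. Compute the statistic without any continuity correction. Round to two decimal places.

24.54

Row totals: 230, 262. Column totals: 132, 360. Grand total N = 492.
Expected counts (row total × column total / N):
  Fertiliser A, High yield: 230×132/492 = 61.707
  Fertiliser A, Low yield: 230×360/492 = 168.293
  Fertiliser B, High yield: 262×132/492 = 70.293
  Fertiliser B, Low yield: 262×360/492 = 191.707
Contributions (O − E)²/E:
  (86 − 61.707)²/61.707 = 9.5637
  (144 − 168.293)²/168.293 = 3.5067
  (46 − 70.293)²/70.293 = 8.3956
  (216 − 191.707)²/191.707 = 3.0784
χ² = 9.5637 + 3.5067 + 8.3956 + 3.0784 = 24.54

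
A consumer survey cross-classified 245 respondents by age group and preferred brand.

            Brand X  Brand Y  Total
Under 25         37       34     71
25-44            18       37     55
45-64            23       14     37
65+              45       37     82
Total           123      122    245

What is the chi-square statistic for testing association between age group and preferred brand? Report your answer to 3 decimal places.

Grand total N = 245.
Expected counts (row total × column total / N):
  Under 25, Brand X: 71×123/245 = 35.6449
  Under 25, Brand Y: 71×122/245 = 35.3551
  25-44, Brand X: 55×123/245 = 27.6122
  25-44, Brand Y: 55×122/245 = 27.3878
  45-64, Brand X: 37×123/245 = 18.5755
  45-64, Brand Y: 37×122/245 = 18.4245
  65+, Brand X: 82×123/245 = 41.1673
  65+, Brand Y: 82×122/245 = 40.8327
Contributions (O − E)²/E:
  (37 − 35.6449)²/35.6449 = 0.0515
  (34 − 35.3551)²/35.3551 = 0.0519
  (18 − 27.6122)²/27.6122 = 3.3461
  (37 − 27.3878)²/27.3878 = 3.3736
  (23 − 18.5755)²/18.5755 = 1.0539
  (14 − 18.4245)²/18.4245 = 1.0625
  (45 − 41.1673)²/41.1673 = 0.3568
  (37 − 40.8327)²/40.8327 = 0.3598
χ² = 0.0515 + 0.0519 + 3.3461 + 3.3736 + 1.0539 + 1.0625 + 0.3568 + 0.3598 = 9.656

9.656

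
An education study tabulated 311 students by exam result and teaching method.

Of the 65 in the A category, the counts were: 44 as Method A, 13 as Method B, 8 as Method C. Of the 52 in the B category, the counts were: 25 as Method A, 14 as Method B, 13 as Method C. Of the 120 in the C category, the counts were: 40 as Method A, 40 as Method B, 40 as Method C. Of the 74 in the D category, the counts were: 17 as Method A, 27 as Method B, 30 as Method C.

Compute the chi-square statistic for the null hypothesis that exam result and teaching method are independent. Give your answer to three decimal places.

Row totals: 65, 52, 120, 74. Column totals: 126, 94, 91. Grand total N = 311.
Expected counts (row total × column total / N):
  A, Method A: 65×126/311 = 26.3344
  A, Method B: 65×94/311 = 19.6463
  A, Method C: 65×91/311 = 19.0193
  B, Method A: 52×126/311 = 21.0675
  B, Method B: 52×94/311 = 15.7170
  B, Method C: 52×91/311 = 15.2154
  C, Method A: 120×126/311 = 48.6174
  C, Method B: 120×94/311 = 36.2701
  C, Method C: 120×91/311 = 35.1125
  D, Method A: 74×126/311 = 29.9807
  D, Method B: 74×94/311 = 22.3666
  D, Method C: 74×91/311 = 21.6527
Contributions (O − E)²/E:
  (44 − 26.3344)²/26.3344 = 11.8504
  (13 − 19.6463)²/19.6463 = 2.2484
  (8 − 19.0193)²/19.0193 = 6.3843
  (25 − 21.0675)²/21.0675 = 0.7340
  (14 − 15.7170)²/15.7170 = 0.1876
  (13 − 15.2154)²/15.2154 = 0.3226
  (40 − 48.6174)²/48.6174 = 1.5274
  (40 − 36.2701)²/36.2701 = 0.3836
  (40 − 35.1125)²/35.1125 = 0.6803
  (17 − 29.9807)²/29.9807 = 5.6202
  (27 − 22.3666)²/22.3666 = 0.9598
  (30 − 21.6527)²/21.6527 = 3.2180
χ² = 11.8504 + 2.2484 + 6.3843 + 0.7340 + 0.1876 + 0.3226 + 1.5274 + 0.3836 + 0.6803 + 5.6202 + 0.9598 + 3.2180 = 34.117

34.117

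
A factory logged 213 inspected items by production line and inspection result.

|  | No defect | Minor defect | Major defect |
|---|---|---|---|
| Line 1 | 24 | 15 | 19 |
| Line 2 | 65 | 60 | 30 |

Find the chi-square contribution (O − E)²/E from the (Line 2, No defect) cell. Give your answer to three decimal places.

0.001

Row total (Line 2) = 155; column total (No defect) = 89; N = 213.
Expected count E = 155 × 89 / 213 = 64.7653.
Contribution = (O − E)²/E = (65 − 64.7653)² / 64.7653 = 0.001.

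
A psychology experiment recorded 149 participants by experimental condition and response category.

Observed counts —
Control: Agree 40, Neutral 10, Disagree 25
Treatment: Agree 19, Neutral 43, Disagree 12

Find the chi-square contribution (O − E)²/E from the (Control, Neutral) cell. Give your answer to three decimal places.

10.426

Row total (Control) = 75; column total (Neutral) = 53; N = 149.
Expected count E = 75 × 53 / 149 = 26.6779.
Contribution = (O − E)²/E = (10 − 26.6779)² / 26.6779 = 10.426.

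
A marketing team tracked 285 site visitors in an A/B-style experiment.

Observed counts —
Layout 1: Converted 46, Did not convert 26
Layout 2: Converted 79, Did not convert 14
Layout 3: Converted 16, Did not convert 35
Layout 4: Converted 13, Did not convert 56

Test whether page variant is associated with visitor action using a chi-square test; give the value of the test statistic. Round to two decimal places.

Row totals: 72, 93, 51, 69. Column totals: 154, 131. Grand total N = 285.
Expected counts (row total × column total / N):
  Layout 1, Converted: 72×154/285 = 38.9053
  Layout 1, Did not convert: 72×131/285 = 33.0947
  Layout 2, Converted: 93×154/285 = 50.2526
  Layout 2, Did not convert: 93×131/285 = 42.7474
  Layout 3, Converted: 51×154/285 = 27.5579
  Layout 3, Did not convert: 51×131/285 = 23.4421
  Layout 4, Converted: 69×154/285 = 37.2842
  Layout 4, Did not convert: 69×131/285 = 31.7158
Contributions (O − E)²/E:
  (46 − 38.9053)²/38.9053 = 1.2938
  (26 − 33.0947)²/33.0947 = 1.5209
  (79 − 50.2526)²/50.2526 = 16.4452
  (14 − 42.7474)²/42.7474 = 19.3325
  (16 − 27.5579)²/27.5579 = 4.8474
  (35 − 23.4421)²/23.4421 = 5.6985
  (13 − 37.2842)²/37.2842 = 15.8170
  (56 − 31.7158)²/31.7158 = 18.5940
χ² = 1.2938 + 1.5209 + 16.4452 + 19.3325 + 4.8474 + 5.6985 + 15.8170 + 18.5940 = 83.55

83.55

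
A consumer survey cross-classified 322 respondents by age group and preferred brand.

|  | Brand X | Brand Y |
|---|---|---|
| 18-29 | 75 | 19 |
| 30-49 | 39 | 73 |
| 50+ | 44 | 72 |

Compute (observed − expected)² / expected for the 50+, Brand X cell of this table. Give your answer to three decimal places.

2.932

Row total (50+) = 116; column total (Brand X) = 158; N = 322.
Expected count E = 116 × 158 / 322 = 56.919255.
Contribution = (O − E)²/E = (44 − 56.919255)² / 56.919255 = 2.932.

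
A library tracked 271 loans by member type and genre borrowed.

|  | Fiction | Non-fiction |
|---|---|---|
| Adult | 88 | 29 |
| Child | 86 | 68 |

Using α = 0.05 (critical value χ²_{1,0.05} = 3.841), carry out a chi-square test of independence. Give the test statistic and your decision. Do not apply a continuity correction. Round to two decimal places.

10.85; reject H₀

Row totals: 117, 154. Column totals: 174, 97. Grand total N = 271.
Expected counts (row total × column total / N):
  Adult, Fiction: 117×174/271 = 75.122
  Adult, Non-fiction: 117×97/271 = 41.878
  Child, Fiction: 154×174/271 = 98.878
  Child, Non-fiction: 154×97/271 = 55.122
Contributions (O − E)²/E:
  (88 − 75.122)²/75.122 = 2.2076
  (29 − 41.878)²/41.878 = 3.9601
  (86 − 98.878)²/98.878 = 1.6772
  (68 − 55.122)²/55.122 = 3.0087
χ² = 2.2076 + 3.9601 + 1.6772 + 3.0087 = 10.85
df = (2−1)(2−1) = 1. Since 10.85 > 3.841, reject the null hypothesis of independence at α = 0.05.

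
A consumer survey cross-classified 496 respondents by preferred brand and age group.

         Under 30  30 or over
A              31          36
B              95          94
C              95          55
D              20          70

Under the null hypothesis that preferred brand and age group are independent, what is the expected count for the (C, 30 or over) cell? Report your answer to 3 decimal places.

77.117

Row total (C) = 150; column total (30 or over) = 255; grand total N = 496.
Expected count = (row total × column total) / N = 150 × 255 / 496 = 77.117.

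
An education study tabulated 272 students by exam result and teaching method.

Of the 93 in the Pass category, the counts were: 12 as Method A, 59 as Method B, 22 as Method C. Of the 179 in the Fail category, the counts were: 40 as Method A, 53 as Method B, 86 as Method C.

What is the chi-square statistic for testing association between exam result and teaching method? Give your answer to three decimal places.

Row totals: 93, 179. Column totals: 52, 112, 108. Grand total N = 272.
Expected counts (row total × column total / N):
  Pass, Method A: 93×52/272 = 17.7794
  Pass, Method B: 93×112/272 = 38.2941
  Pass, Method C: 93×108/272 = 36.9265
  Fail, Method A: 179×52/272 = 34.2206
  Fail, Method B: 179×112/272 = 73.7059
  Fail, Method C: 179×108/272 = 71.0735
Contributions (O − E)²/E:
  (12 − 17.7794)²/17.7794 = 1.8787
  (59 − 38.2941)²/38.2941 = 11.1958
  (22 − 36.9265)²/36.9265 = 6.0336
  (40 − 34.2206)²/34.2206 = 0.9761
  (53 − 73.7059)²/73.7059 = 5.8168
  (86 − 71.0735)²/71.0735 = 3.1348
χ² = 1.8787 + 11.1958 + 6.0336 + 0.9761 + 5.8168 + 3.1348 = 29.036

29.036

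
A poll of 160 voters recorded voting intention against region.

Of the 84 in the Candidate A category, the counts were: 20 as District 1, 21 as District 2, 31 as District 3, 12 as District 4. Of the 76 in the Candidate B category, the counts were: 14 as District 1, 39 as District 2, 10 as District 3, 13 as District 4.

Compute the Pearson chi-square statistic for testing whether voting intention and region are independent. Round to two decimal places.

Row totals: 84, 76. Column totals: 34, 60, 41, 25. Grand total N = 160.
Expected counts (row total × column total / N):
  Candidate A, District 1: 84×34/160 = 17.850
  Candidate A, District 2: 84×60/160 = 31.500
  Candidate A, District 3: 84×41/160 = 21.525
  Candidate A, District 4: 84×25/160 = 13.125
  Candidate B, District 1: 76×34/160 = 16.150
  Candidate B, District 2: 76×60/160 = 28.500
  Candidate B, District 3: 76×41/160 = 19.475
  Candidate B, District 4: 76×25/160 = 11.875
Contributions (O − E)²/E:
  (20 − 17.850)²/17.850 = 0.2590
  (21 − 31.500)²/31.500 = 3.5000
  (31 − 21.525)²/21.525 = 4.1708
  (12 − 13.125)²/13.125 = 0.0964
  (14 − 16.150)²/16.150 = 0.2862
  (39 − 28.500)²/28.500 = 3.8684
  (10 − 19.475)²/19.475 = 4.6098
  (13 − 11.875)²/11.875 = 0.1066
χ² = 0.2590 + 3.5000 + 4.1708 + 0.0964 + 0.2862 + 3.8684 + 4.6098 + 0.1066 = 16.90

16.90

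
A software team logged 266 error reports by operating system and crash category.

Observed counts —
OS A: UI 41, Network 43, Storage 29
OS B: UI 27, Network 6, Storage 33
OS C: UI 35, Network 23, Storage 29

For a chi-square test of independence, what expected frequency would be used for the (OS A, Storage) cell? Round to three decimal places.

38.658

Row total (OS A) = 113; column total (Storage) = 91; grand total N = 266.
Expected count = (row total × column total) / N = 113 × 91 / 266 = 38.658.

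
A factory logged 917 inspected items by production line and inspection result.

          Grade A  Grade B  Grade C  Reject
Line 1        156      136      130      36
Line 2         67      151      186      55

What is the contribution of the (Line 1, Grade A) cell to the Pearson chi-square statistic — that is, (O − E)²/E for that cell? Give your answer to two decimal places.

Row total (Line 1) = 458; column total (Grade A) = 223; N = 917.
Expected count E = 458 × 223 / 917 = 111.378.
Contribution = (O − E)²/E = (156 − 111.378)² / 111.378 = 17.88.

17.88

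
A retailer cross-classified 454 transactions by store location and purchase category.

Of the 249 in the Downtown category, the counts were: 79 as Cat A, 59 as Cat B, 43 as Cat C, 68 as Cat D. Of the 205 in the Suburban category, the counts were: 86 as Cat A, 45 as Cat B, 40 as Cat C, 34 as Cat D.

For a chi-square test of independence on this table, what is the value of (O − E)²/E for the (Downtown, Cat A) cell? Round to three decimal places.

Row total (Downtown) = 249; column total (Cat A) = 165; N = 454.
Expected count E = 249 × 165 / 454 = 90.4956.
Contribution = (O − E)²/E = (79 − 90.4956)² / 90.4956 = 1.460.

1.460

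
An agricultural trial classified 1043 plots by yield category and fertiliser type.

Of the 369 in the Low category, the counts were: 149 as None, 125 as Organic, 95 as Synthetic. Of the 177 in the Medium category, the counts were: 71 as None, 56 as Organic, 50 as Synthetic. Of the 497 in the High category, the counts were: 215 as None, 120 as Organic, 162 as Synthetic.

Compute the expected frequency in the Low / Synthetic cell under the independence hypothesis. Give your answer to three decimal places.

108.613

Row total (Low) = 369; column total (Synthetic) = 307; grand total N = 1043.
Expected count = (row total × column total) / N = 369 × 307 / 1043 = 108.613.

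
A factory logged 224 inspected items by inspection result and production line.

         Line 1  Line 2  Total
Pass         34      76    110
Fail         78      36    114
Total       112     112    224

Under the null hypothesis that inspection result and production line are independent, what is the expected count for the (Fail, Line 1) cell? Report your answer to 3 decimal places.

57.000

Row total (Fail) = 114; column total (Line 1) = 112; grand total N = 224.
Expected count = (row total × column total) / N = 114 × 112 / 224 = 57.000.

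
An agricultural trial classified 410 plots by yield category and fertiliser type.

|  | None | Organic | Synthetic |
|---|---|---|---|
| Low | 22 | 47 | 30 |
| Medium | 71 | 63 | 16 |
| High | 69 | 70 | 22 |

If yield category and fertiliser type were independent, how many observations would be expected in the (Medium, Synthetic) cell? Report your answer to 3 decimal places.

24.878

Row total (Medium) = 150; column total (Synthetic) = 68; grand total N = 410.
Expected count = (row total × column total) / N = 150 × 68 / 410 = 24.878.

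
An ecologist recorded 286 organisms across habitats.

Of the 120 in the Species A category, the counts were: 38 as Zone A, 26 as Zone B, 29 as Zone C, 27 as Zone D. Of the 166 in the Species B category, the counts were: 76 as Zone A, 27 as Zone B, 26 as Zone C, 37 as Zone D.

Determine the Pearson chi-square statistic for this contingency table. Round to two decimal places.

Row totals: 120, 166. Column totals: 114, 53, 55, 64. Grand total N = 286.
Expected counts (row total × column total / N):
  Species A, Zone A: 120×114/286 = 47.832
  Species A, Zone B: 120×53/286 = 22.238
  Species A, Zone C: 120×55/286 = 23.077
  Species A, Zone D: 120×64/286 = 26.853
  Species B, Zone A: 166×114/286 = 66.168
  Species B, Zone B: 166×53/286 = 30.762
  Species B, Zone C: 166×55/286 = 31.923
  Species B, Zone D: 166×64/286 = 37.147
Contributions (O − E)²/E:
  (38 − 47.832)²/47.832 = 2.0210
  (26 − 22.238)²/22.238 = 0.6364
  (29 − 23.077)²/23.077 = 1.5202
  (27 − 26.853)²/26.853 = 0.0008
  (76 − 66.168)²/66.168 = 1.4610
  (27 − 30.762)²/30.762 = 0.4601
  (26 − 31.923)²/31.923 = 1.0990
  (37 − 37.147)²/37.147 = 0.0006
χ² = 2.0210 + 0.6364 + 1.5202 + 0.0008 + 1.4610 + 0.4601 + 1.0990 + 0.0006 = 7.20

7.20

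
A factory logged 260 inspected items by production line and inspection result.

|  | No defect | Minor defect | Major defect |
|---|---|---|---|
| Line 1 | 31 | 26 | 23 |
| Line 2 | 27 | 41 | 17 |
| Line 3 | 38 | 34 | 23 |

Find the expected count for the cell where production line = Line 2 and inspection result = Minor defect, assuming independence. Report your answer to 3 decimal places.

33.019

Row total (Line 2) = 85; column total (Minor defect) = 101; grand total N = 260.
Expected count = (row total × column total) / N = 85 × 101 / 260 = 33.019.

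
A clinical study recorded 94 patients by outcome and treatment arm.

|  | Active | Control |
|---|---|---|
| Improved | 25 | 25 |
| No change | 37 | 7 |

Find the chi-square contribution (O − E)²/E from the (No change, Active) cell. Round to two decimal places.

2.19

Row total (No change) = 44; column total (Active) = 62; N = 94.
Expected count E = 44 × 62 / 94 = 29.021.
Contribution = (O − E)²/E = (37 − 29.021)² / 29.021 = 2.19.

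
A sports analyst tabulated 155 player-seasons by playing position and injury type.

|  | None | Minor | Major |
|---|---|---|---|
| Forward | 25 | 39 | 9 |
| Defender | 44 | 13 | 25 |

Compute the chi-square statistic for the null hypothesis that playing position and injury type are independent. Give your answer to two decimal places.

25.32

Row totals: 73, 82. Column totals: 69, 52, 34. Grand total N = 155.
Expected counts (row total × column total / N):
  Forward, None: 73×69/155 = 32.4968
  Forward, Minor: 73×52/155 = 24.4903
  Forward, Major: 73×34/155 = 16.0129
  Defender, None: 82×69/155 = 36.5032
  Defender, Minor: 82×52/155 = 27.5097
  Defender, Major: 82×34/155 = 17.9871
Contributions (O − E)²/E:
  (25 − 32.4968)²/32.4968 = 1.7295
  (39 − 24.4903)²/24.4903 = 8.5965
  (9 − 16.0129)²/16.0129 = 3.0713
  (44 − 36.5032)²/36.5032 = 1.5396
  (13 − 27.5097)²/27.5097 = 7.6530
  (25 − 17.9871)²/17.9871 = 2.7342
χ² = 1.7295 + 8.5965 + 3.0713 + 1.5396 + 7.6530 + 2.7342 = 25.32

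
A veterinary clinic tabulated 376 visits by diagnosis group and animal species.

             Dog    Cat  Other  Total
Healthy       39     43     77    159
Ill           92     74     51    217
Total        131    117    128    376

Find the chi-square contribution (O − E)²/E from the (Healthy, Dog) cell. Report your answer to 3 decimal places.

4.853

Row total (Healthy) = 159; column total (Dog) = 131; N = 376.
Expected count E = 159 × 131 / 376 = 55.3963.
Contribution = (O − E)²/E = (39 − 55.3963)² / 55.3963 = 4.853.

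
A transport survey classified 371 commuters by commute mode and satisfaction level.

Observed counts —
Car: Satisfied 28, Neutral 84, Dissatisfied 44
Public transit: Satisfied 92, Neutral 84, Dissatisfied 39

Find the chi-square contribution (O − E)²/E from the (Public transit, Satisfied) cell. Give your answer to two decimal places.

7.25

Row total (Public transit) = 215; column total (Satisfied) = 120; N = 371.
Expected count E = 215 × 120 / 371 = 69.542.
Contribution = (O − E)²/E = (92 − 69.542)² / 69.542 = 7.25.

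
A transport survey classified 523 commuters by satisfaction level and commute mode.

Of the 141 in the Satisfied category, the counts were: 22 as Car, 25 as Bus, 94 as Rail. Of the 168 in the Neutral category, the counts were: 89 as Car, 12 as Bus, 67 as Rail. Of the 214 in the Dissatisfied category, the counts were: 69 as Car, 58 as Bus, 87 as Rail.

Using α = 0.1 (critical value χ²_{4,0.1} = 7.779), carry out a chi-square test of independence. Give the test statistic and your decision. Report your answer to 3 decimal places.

67.366; reject H₀

Row totals: 141, 168, 214. Column totals: 180, 95, 248. Grand total N = 523.
Expected counts (row total × column total / N):
  Satisfied, Car: 141×180/523 = 48.5277
  Satisfied, Bus: 141×95/523 = 25.6119
  Satisfied, Rail: 141×248/523 = 66.8604
  Neutral, Car: 168×180/523 = 57.8203
  Neutral, Bus: 168×95/523 = 30.5163
  Neutral, Rail: 168×248/523 = 79.6635
  Dissatisfied, Car: 214×180/523 = 73.6520
  Dissatisfied, Bus: 214×95/523 = 38.8719
  Dissatisfied, Rail: 214×248/523 = 101.4761
Contributions (O − E)²/E:
  (22 − 48.5277)²/48.5277 = 14.5014
  (25 − 25.6119)²/25.6119 = 0.0146
  (94 − 66.8604)²/66.8604 = 11.0164
  (89 − 57.8203)²/57.8203 = 16.8137
  (12 − 30.5163)²/30.5163 = 11.2351
  (67 − 79.6635)²/79.6635 = 2.0130
  (69 − 73.6520)²/73.6520 = 0.2938
  (58 − 38.8719)²/38.8719 = 9.4126
  (87 − 101.4761)²/101.4761 = 2.0651
χ² = 14.5014 + 0.0146 + 11.0164 + 16.8137 + 11.2351 + 2.0130 + 0.2938 + 9.4126 + 2.0651 = 67.366
df = (3−1)(3−1) = 4. Since 67.366 > 7.779, reject the null hypothesis of independence at α = 0.1.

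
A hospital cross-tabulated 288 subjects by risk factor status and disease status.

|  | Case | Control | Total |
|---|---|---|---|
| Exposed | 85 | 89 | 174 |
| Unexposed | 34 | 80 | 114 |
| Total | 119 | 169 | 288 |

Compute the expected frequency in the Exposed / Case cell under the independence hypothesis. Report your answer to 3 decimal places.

71.896

Row total (Exposed) = 174; column total (Case) = 119; grand total N = 288.
Expected count = (row total × column total) / N = 174 × 119 / 288 = 71.896.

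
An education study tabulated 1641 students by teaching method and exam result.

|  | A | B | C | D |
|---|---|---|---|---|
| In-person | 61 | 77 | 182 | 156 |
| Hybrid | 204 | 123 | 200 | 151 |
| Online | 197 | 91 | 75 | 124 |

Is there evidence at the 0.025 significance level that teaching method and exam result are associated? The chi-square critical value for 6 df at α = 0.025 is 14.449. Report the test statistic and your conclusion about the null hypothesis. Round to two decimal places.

Row totals: 476, 678, 487. Column totals: 462, 291, 457, 431. Grand total N = 1641.
Expected counts (row total × column total / N):
  In-person, A: 476×462/1641 = 134.011
  In-person, B: 476×291/1641 = 84.410
  In-person, C: 476×457/1641 = 132.561
  In-person, D: 476×431/1641 = 125.019
  Hybrid, A: 678×462/1641 = 190.881
  Hybrid, B: 678×291/1641 = 120.230
  Hybrid, C: 678×457/1641 = 188.815
  Hybrid, D: 678×431/1641 = 178.073
  Online, A: 487×462/1641 = 137.108
  Online, B: 487×291/1641 = 86.360
  Online, C: 487×457/1641 = 135.624
  Online, D: 487×431/1641 = 127.908
Contributions (O − E)²/E:
  (61 − 134.011)²/134.011 = 39.7774
  (77 − 84.410)²/84.410 = 0.6505
  (182 − 132.561)²/132.561 = 18.4384
  (156 − 125.019)²/125.019 = 7.6774
  (204 − 190.881)²/190.881 = 0.9017
  (123 − 120.230)²/120.230 = 0.0638
  (200 − 188.815)²/188.815 = 0.6626
  (151 − 178.073)²/178.073 = 4.1160
  (197 − 137.108)²/137.108 = 26.1622
  (91 − 86.360)²/86.360 = 0.2493
  (75 − 135.624)²/135.624 = 27.0990
  (124 − 127.908)²/127.908 = 0.1194
χ² = 39.7774 + 0.6505 + 18.4384 + 7.6774 + 0.9017 + 0.0638 + 0.6626 + 4.1160 + 26.1622 + 0.2493 + 27.0990 + 0.1194 = 125.92
df = (3−1)(4−1) = 6. Since 125.92 > 14.449, reject the null hypothesis of independence at α = 0.025.

125.92; reject H₀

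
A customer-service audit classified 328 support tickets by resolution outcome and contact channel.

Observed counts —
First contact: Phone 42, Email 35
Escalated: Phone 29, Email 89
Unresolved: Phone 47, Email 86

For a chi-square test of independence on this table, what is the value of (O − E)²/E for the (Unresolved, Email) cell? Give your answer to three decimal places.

0.008

Row total (Unresolved) = 133; column total (Email) = 210; N = 328.
Expected count E = 133 × 210 / 328 = 85.1524.
Contribution = (O − E)²/E = (86 − 85.1524)² / 85.1524 = 0.008.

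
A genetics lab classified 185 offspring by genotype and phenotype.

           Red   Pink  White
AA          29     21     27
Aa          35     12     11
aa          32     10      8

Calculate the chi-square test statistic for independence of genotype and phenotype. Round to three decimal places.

Row totals: 77, 58, 50. Column totals: 96, 43, 46. Grand total N = 185.
Expected counts (row total × column total / N):
  AA, Red: 77×96/185 = 39.9568
  AA, Pink: 77×43/185 = 17.8973
  AA, White: 77×46/185 = 19.1459
  Aa, Red: 58×96/185 = 30.0973
  Aa, Pink: 58×43/185 = 13.4811
  Aa, White: 58×46/185 = 14.4216
  aa, Red: 50×96/185 = 25.9459
  aa, Pink: 50×43/185 = 11.6216
  aa, White: 50×46/185 = 12.4324
Contributions (O − E)²/E:
  (29 − 39.9568)²/39.9568 = 3.0045
  (21 − 17.8973)²/17.8973 = 0.5379
  (27 − 19.1459)²/19.1459 = 3.2219
  (35 − 30.0973)²/30.0973 = 0.7986
  (12 − 13.4811)²/13.4811 = 0.1627
  (11 − 14.4216)²/14.4216 = 0.8118
  (32 − 25.9459)²/25.9459 = 1.4126
  (10 − 11.6216)²/11.6216 = 0.2263
  (8 − 12.4324)²/12.4324 = 1.5802
χ² = 3.0045 + 0.5379 + 3.2219 + 0.7986 + 0.1627 + 0.8118 + 1.4126 + 0.2263 + 1.5802 = 11.757

11.757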